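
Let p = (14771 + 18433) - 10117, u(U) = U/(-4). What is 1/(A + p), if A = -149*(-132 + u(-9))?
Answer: 4/169679 ≈ 2.3574e-5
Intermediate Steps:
u(U) = -U/4 (u(U) = U*(-1/4) = -U/4)
p = 23087 (p = 33204 - 10117 = 23087)
A = 77331/4 (A = -149*(-132 - 1/4*(-9)) = -149*(-132 + 9/4) = -149*(-519/4) = 77331/4 ≈ 19333.)
1/(A + p) = 1/(77331/4 + 23087) = 1/(169679/4) = 4/169679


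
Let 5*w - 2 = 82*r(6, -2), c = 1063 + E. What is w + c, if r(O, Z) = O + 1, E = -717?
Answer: 2306/5 ≈ 461.20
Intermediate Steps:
r(O, Z) = 1 + O
c = 346 (c = 1063 - 717 = 346)
w = 576/5 (w = 2/5 + (82*(1 + 6))/5 = 2/5 + (82*7)/5 = 2/5 + (1/5)*574 = 2/5 + 574/5 = 576/5 ≈ 115.20)
w + c = 576/5 + 346 = 2306/5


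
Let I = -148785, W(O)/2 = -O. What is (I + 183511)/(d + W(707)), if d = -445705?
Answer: -34726/447119 ≈ -0.077666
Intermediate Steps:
W(O) = -2*O (W(O) = 2*(-O) = -2*O)
(I + 183511)/(d + W(707)) = (-148785 + 183511)/(-445705 - 2*707) = 34726/(-445705 - 1414) = 34726/(-447119) = 34726*(-1/447119) = -34726/447119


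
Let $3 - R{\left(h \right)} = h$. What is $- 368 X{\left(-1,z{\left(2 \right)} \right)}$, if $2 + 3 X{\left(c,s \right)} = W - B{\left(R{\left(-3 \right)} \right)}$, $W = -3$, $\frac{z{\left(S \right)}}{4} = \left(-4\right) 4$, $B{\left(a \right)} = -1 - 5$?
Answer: $- \frac{368}{3} \approx -122.67$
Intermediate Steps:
$R{\left(h \right)} = 3 - h$
$B{\left(a \right)} = -6$
$z{\left(S \right)} = -64$ ($z{\left(S \right)} = 4 \left(\left(-4\right) 4\right) = 4 \left(-16\right) = -64$)
$X{\left(c,s \right)} = \frac{1}{3}$ ($X{\left(c,s \right)} = - \frac{2}{3} + \frac{-3 - -6}{3} = - \frac{2}{3} + \frac{-3 + 6}{3} = - \frac{2}{3} + \frac{1}{3} \cdot 3 = - \frac{2}{3} + 1 = \frac{1}{3}$)
$- 368 X{\left(-1,z{\left(2 \right)} \right)} = \left(-368\right) \frac{1}{3} = - \frac{368}{3}$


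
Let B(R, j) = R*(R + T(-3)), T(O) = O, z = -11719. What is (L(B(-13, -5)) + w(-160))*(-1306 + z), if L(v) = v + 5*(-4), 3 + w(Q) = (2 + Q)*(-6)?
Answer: -14757325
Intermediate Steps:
w(Q) = -15 - 6*Q (w(Q) = -3 + (2 + Q)*(-6) = -3 + (-12 - 6*Q) = -15 - 6*Q)
B(R, j) = R*(-3 + R) (B(R, j) = R*(R - 3) = R*(-3 + R))
L(v) = -20 + v (L(v) = v - 20 = -20 + v)
(L(B(-13, -5)) + w(-160))*(-1306 + z) = ((-20 - 13*(-3 - 13)) + (-15 - 6*(-160)))*(-1306 - 11719) = ((-20 - 13*(-16)) + (-15 + 960))*(-13025) = ((-20 + 208) + 945)*(-13025) = (188 + 945)*(-13025) = 1133*(-13025) = -14757325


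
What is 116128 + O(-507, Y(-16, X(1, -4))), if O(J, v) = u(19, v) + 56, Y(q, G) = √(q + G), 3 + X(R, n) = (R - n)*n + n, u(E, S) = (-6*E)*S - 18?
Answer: 116166 - 114*I*√43 ≈ 1.1617e+5 - 747.55*I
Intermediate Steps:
u(E, S) = -18 - 6*E*S (u(E, S) = -6*E*S - 18 = -18 - 6*E*S)
X(R, n) = -3 + n + n*(R - n) (X(R, n) = -3 + ((R - n)*n + n) = -3 + (n*(R - n) + n) = -3 + (n + n*(R - n)) = -3 + n + n*(R - n))
Y(q, G) = √(G + q)
O(J, v) = 38 - 114*v (O(J, v) = (-18 - 6*19*v) + 56 = (-18 - 114*v) + 56 = 38 - 114*v)
116128 + O(-507, Y(-16, X(1, -4))) = 116128 + (38 - 114*√((-3 - 4 - 1*(-4)² + 1*(-4)) - 16)) = 116128 + (38 - 114*√((-3 - 4 - 1*16 - 4) - 16)) = 116128 + (38 - 114*√((-3 - 4 - 16 - 4) - 16)) = 116128 + (38 - 114*√(-27 - 16)) = 116128 + (38 - 114*I*√43) = 116166 - 114*I*√43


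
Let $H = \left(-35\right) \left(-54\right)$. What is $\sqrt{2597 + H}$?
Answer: $\sqrt{4487} \approx 66.985$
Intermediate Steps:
$H = 1890$
$\sqrt{2597 + H} = \sqrt{2597 + 1890} = \sqrt{4487}$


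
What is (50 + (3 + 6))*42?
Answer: 2478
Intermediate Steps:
(50 + (3 + 6))*42 = (50 + 9)*42 = 59*42 = 2478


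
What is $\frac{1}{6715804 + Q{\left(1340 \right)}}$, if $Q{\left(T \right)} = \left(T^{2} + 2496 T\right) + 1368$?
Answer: $\frac{1}{11857412} \approx 8.4335 \cdot 10^{-8}$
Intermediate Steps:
$Q{\left(T \right)} = 1368 + T^{2} + 2496 T$
$\frac{1}{6715804 + Q{\left(1340 \right)}} = \frac{1}{6715804 + \left(1368 + 1340^{2} + 2496 \cdot 1340\right)} = \frac{1}{6715804 + \left(1368 + 1795600 + 3344640\right)} = \frac{1}{6715804 + 5141608} = \frac{1}{11857412}$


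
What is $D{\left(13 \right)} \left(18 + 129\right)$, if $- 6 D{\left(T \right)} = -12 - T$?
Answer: $\frac{1225}{2} \approx 612.5$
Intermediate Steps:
$D{\left(T \right)} = 2 + \frac{T}{6}$ ($D{\left(T \right)} = - \frac{-12 - T}{6} = 2 + \frac{T}{6}$)
$D{\left(13 \right)} \left(18 + 129\right) = \left(2 + \frac{1}{6} \cdot 13\right) \left(18 + 129\right) = \left(2 + \frac{13}{6}\right) 147 = \frac{25}{6} \cdot 147 = \frac{1225}{2}$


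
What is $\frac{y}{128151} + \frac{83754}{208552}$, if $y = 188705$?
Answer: $\frac{25043982007}{13363073676} \approx 1.8741$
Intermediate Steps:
$\frac{y}{128151} + \frac{83754}{208552} = \frac{188705}{128151} + \frac{83754}{208552} = 188705 \cdot \frac{1}{128151} + 83754 \cdot \frac{1}{208552} = \frac{188705}{128151} + \frac{41877}{104276} = \frac{25043982007}{13363073676}$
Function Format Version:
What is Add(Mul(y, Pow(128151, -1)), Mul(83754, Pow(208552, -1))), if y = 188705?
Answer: Rational(25043982007, 13363073676) ≈ 1.8741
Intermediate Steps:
Add(Mul(y, Pow(128151, -1)), Mul(83754, Pow(208552, -1))) = Add(Mul(188705, Pow(128151, -1)), Mul(83754, Pow(208552, -1))) = Add(Mul(188705, Rational(1, 128151)), Mul(83754, Rational(1, 208552))) = Add(Rational(188705, 128151), Rational(41877, 104276)) = Rational(25043982007, 13363073676)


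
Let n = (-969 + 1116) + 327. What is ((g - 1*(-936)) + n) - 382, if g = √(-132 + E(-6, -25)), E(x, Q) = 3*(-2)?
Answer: 1028 + I*√138 ≈ 1028.0 + 11.747*I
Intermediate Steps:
E(x, Q) = -6
n = 474 (n = 147 + 327 = 474)
g = I*√138 (g = √(-132 - 6) = √(-138) = I*√138 ≈ 11.747*I)
((g - 1*(-936)) + n) - 382 = ((I*√138 - 1*(-936)) + 474) - 382 = ((I*√138 + 936) + 474) - 382 = ((936 + I*√138) + 474) - 382 = (1410 + I*√138) - 382 = 1028 + I*√138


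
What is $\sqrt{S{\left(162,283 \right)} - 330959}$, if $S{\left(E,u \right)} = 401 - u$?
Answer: $i \sqrt{330841} \approx 575.19 i$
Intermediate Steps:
$\sqrt{S{\left(162,283 \right)} - 330959} = \sqrt{\left(401 - 283\right) - 330959} = \sqrt{118 - 330959} = \sqrt{-330841} = i \sqrt{330841}$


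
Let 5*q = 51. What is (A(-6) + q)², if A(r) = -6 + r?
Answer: 81/25 ≈ 3.2400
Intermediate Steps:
q = 51/5 (q = (⅕)*51 = 51/5 ≈ 10.200)
(A(-6) + q)² = ((-6 - 6) + 51/5)² = (-12 + 51/5)² = (-9/5)² = 81/25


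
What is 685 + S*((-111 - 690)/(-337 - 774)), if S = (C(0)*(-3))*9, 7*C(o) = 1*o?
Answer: 685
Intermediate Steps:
C(o) = o/7 (C(o) = (1*o)/7 = o/7)
S = 0 (S = (((1/7)*0)*(-3))*9 = (0*(-3))*9 = 0*9 = 0)
685 + S*((-111 - 690)/(-337 - 774)) = 685 + 0*((-111 - 690)/(-337 - 774)) = 685 + 0*(-801/(-1111)) = 685 + 0*(-801*(-1/1111)) = 685 + 0*(801/1111) = 685 + 0 = 685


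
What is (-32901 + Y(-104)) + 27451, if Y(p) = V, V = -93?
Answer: -5543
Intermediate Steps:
Y(p) = -93
(-32901 + Y(-104)) + 27451 = (-32901 - 93) + 27451 = -32994 + 27451 = -5543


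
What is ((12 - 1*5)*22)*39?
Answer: 6006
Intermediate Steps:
((12 - 1*5)*22)*39 = ((12 - 5)*22)*39 = (7*22)*39 = 154*39 = 6006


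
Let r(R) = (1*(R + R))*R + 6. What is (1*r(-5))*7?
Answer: 392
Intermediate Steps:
r(R) = 6 + 2*R**2 (r(R) = (1*(2*R))*R + 6 = (2*R)*R + 6 = 2*R**2 + 6 = 6 + 2*R**2)
(1*r(-5))*7 = (1*(6 + 2*(-5)**2))*7 = (1*(6 + 2*25))*7 = (1*(6 + 50))*7 = (1*56)*7 = 56*7 = 392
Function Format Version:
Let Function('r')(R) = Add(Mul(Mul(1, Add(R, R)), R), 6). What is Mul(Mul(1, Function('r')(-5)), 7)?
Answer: 392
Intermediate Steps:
Function('r')(R) = Add(6, Mul(2, Pow(R, 2))) (Function('r')(R) = Add(Mul(Mul(1, Mul(2, R)), R), 6) = Add(Mul(Mul(2, R), R), 6) = Add(Mul(2, Pow(R, 2)), 6) = Add(6, Mul(2, Pow(R, 2))))
Mul(Mul(1, Function('r')(-5)), 7) = Mul(Mul(1, Add(6, Mul(2, Pow(-5, 2)))), 7) = Mul(Mul(1, Add(6, Mul(2, 25))), 7) = Mul(Mul(1, Add(6, 50)), 7) = Mul(Mul(1, 56), 7) = Mul(56, 7) = 392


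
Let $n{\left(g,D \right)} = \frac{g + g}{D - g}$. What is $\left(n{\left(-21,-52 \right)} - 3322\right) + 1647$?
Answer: $- \frac{51883}{31} \approx -1673.6$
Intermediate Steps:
$n{\left(g,D \right)} = \frac{2 g}{D - g}$
$\left(n{\left(-21,-52 \right)} - 3322\right) + 1647 = \left(2 \left(-21\right) \frac{1}{-52 - -21} - 3322\right) + 1647 = \left(2 \left(-21\right) \frac{1}{-52 + 21} - 3322\right) + 1647 = \left(2 \left(-21\right) \frac{1}{-31} - 3322\right) + 1647 = \left(2 \left(-21\right) \left(- \frac{1}{31}\right) - 3322\right) + 1647 = \left(\frac{42}{31} - 3322\right) + 1647 = - \frac{102940}{31} + 1647 = - \frac{51883}{31}$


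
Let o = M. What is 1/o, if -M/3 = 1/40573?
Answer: -40573/3 ≈ -13524.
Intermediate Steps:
M = -3/40573 ≈ -7.3941e-5
o = -3/40573 ≈ -7.3941e-5
1/o = 1/(-3/40573) = -40573/3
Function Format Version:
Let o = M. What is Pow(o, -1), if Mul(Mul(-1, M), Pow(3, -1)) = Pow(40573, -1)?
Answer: Rational(-40573, 3) ≈ -13524.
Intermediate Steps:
M = Rational(-3, 40573) (M = Mul(-3, Pow(40573, -1)) = Mul(-3, Rational(1, 40573)) = Rational(-3, 40573) ≈ -7.3941e-5)
o = Rational(-3, 40573) ≈ -7.3941e-5
Pow(o, -1) = Pow(Rational(-3, 40573), -1) = Rational(-40573, 3)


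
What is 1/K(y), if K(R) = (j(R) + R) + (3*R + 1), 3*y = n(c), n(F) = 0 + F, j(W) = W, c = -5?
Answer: -3/22 ≈ -0.13636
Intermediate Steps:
n(F) = F
y = -5/3 (y = (⅓)*(-5) = -5/3 ≈ -1.6667)
K(R) = 1 + 5*R (K(R) = (R + R) + (3*R + 1) = 2*R + (1 + 3*R) = 1 + 5*R)
1/K(y) = 1/(1 + 5*(-5/3)) = 1/(1 - 25/3) = 1/(-22/3) = -3/22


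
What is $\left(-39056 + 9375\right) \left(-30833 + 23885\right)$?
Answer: $206223588$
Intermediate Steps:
$\left(-39056 + 9375\right) \left(-30833 + 23885\right) = \left(-29681\right) \left(-6948\right) = 206223588$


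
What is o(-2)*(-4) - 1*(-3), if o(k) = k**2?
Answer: -13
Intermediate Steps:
o(-2)*(-4) - 1*(-3) = (-2)**2*(-4) - 1*(-3) = 4*(-4) + 3 = -16 + 3 = -13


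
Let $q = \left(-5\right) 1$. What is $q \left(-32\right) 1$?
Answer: $160$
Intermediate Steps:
$q = -5$
$q \left(-32\right) 1 = \left(-5\right) \left(-32\right) 1 = 160 \cdot 1 = 160$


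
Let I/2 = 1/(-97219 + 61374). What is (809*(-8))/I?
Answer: 115994420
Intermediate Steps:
I = -2/35845 (I = 2/(-97219 + 61374) = 2/(-35845) = 2*(-1/35845) = -2/35845 ≈ -5.5796e-5)
(809*(-8))/I = (809*(-8))/(-2/35845) = -6472*(-35845/2) = 115994420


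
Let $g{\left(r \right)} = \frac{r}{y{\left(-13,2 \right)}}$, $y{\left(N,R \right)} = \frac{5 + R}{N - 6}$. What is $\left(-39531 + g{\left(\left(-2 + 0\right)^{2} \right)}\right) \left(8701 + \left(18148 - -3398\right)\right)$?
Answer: $-1196022553$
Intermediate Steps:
$y{\left(N,R \right)} = \frac{5 + R}{-6 + N}$
$g{\left(r \right)} = - \frac{19 r}{7}$ ($g{\left(r \right)} = \frac{r}{\frac{1}{-6 - 13} \left(5 + 2\right)} = \frac{r}{\frac{1}{-19} \cdot 7} = \frac{r}{\left(- \frac{1}{19}\right) 7} = \frac{r}{- \frac{7}{19}} = r \left(- \frac{19}{7}\right) = - \frac{19 r}{7}$)
$\left(-39531 + g{\left(\left(-2 + 0\right)^{2} \right)}\right) \left(8701 + \left(18148 - -3398\right)\right) = \left(-39531 - \frac{19 \left(-2 + 0\right)^{2}}{7}\right) \left(8701 + \left(18148 - -3398\right)\right) = \left(-39531 - \frac{19 \left(-2\right)^{2}}{7}\right) \left(8701 + \left(18148 + 3398\right)\right) = \left(-39531 - \frac{76}{7}\right) \left(8701 + 21546\right) = \left(-39531 - \frac{76}{7}\right) 30247 = \left(- \frac{276793}{7}\right) 30247 = -1196022553$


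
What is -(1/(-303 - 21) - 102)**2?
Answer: -1092236401/104976 ≈ -10405.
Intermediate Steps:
-(1/(-303 - 21) - 102)**2 = -(1/(-324) - 102)**2 = -(-1/324 - 102)**2 = -(-33049/324)**2 = -1*1092236401/104976 = -1092236401/104976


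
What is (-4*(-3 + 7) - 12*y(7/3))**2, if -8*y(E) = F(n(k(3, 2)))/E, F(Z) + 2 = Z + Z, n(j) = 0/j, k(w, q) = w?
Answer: 14641/49 ≈ 298.80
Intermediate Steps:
n(j) = 0
F(Z) = -2 + 2*Z (F(Z) = -2 + (Z + Z) = -2 + 2*Z)
y(E) = 1/(4*E) (y(E) = -(-2 + 2*0)/(8*E) = -(-2 + 0)/(8*E) = -(-1)/(4*E) = 1/(4*E))
(-4*(-3 + 7) - 12*y(7/3))**2 = (-4*(-3 + 7) - 3/(7/3))**2 = (-4*4 - 3/(7*(1/3)))**2 = (-16 - 3/7/3)**2 = (-16 - 3*3/7)**2 = (-16 - 12*3/28)**2 = (-16 - 9/7)**2 = (-121/7)**2 = 14641/49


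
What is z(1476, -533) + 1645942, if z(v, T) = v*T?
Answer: 859234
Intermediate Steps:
z(v, T) = T*v
z(1476, -533) + 1645942 = -533*1476 + 1645942 = -786708 + 1645942 = 859234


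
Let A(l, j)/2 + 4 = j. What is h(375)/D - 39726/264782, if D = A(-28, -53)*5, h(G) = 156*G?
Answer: -258539847/2515429 ≈ -102.78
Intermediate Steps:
A(l, j) = -8 + 2*j
D = -570 (D = (-8 + 2*(-53))*5 = (-8 - 106)*5 = -114*5 = -570)
h(375)/D - 39726/264782 = (156*375)/(-570) - 39726/264782 = 58500*(-1/570) - 39726*1/264782 = -1950/19 - 19863/132391 = -258539847/2515429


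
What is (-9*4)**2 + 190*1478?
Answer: 282116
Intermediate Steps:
(-9*4)**2 + 190*1478 = (-36)**2 + 280820 = 1296 + 280820 = 282116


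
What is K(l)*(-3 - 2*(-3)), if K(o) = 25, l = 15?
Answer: 75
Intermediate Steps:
K(l)*(-3 - 2*(-3)) = 25*(-3 - 2*(-3)) = 25*(-3 + 6) = 25*3 = 75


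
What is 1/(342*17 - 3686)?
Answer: 1/2128 ≈ 0.00046992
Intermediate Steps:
1/(342*17 - 3686) = 1/(5814 - 3686) = 1/2128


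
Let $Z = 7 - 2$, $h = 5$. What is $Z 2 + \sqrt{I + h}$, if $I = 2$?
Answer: $10 + \sqrt{7} \approx 12.646$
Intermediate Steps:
$Z = 5$ ($Z = 7 - 2 = 5$)
$Z 2 + \sqrt{I + h} = 5 \cdot 2 + \sqrt{2 + 5} = 10 + \sqrt{7}$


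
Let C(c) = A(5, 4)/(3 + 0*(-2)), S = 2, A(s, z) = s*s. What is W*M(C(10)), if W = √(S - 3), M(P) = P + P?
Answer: 50*I/3 ≈ 16.667*I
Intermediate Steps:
A(s, z) = s²
C(c) = 25/3 (C(c) = 5²/(3 + 0*(-2)) = 25/(3 + 0) = 25/3)
M(P) = 2*P
W = I (W = √(2 - 3) = √(-1) = I ≈ 1.0*I)
W*M(C(10)) = I*(2*(25/3)) = I*(50/3) = 50*I/3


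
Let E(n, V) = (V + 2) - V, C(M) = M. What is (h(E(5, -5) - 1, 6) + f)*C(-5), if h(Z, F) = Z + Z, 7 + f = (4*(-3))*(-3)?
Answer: -155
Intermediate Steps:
E(n, V) = 2 (E(n, V) = (2 + V) - V = 2)
f = 29 (f = -7 + (4*(-3))*(-3) = -7 - 12*(-3) = -7 + 36 = 29)
h(Z, F) = 2*Z
(h(E(5, -5) - 1, 6) + f)*C(-5) = (2*(2 - 1) + 29)*(-5) = (2*1 + 29)*(-5) = (2 + 29)*(-5) = 31*(-5) = -155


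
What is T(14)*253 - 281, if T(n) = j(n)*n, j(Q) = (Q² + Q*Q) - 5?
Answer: 1370473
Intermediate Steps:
j(Q) = -5 + 2*Q² (j(Q) = (Q² + Q²) - 5 = 2*Q² - 5 = -5 + 2*Q²)
T(n) = n*(-5 + 2*n²) (T(n) = (-5 + 2*n²)*n = n*(-5 + 2*n²))
T(14)*253 - 281 = (14*(-5 + 2*14²))*253 - 281 = (14*(-5 + 2*196))*253 - 281 = (14*(-5 + 392))*253 - 281 = (14*387)*253 - 281 = 5418*253 - 281 = 1370754 - 281 = 1370473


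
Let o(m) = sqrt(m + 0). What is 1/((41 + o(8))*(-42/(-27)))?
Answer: 369/23422 - 9*sqrt(2)/11711 ≈ 0.014668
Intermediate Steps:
o(m) = sqrt(m)
1/((41 + o(8))*(-42/(-27))) = 1/((41 + sqrt(8))*(-42/(-27))) = 1/((41 + 2*sqrt(2))*(-42*(-1/27))) = 1/((41 + 2*sqrt(2))*(14/9)) = 1/(574/9 + 28*sqrt(2)/9)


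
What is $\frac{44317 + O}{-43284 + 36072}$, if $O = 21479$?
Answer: $- \frac{5483}{601} \approx -9.1231$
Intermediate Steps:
$\frac{44317 + O}{-43284 + 36072} = \frac{44317 + 21479}{-43284 + 36072} = \frac{65796}{-7212} = 65796 \left(- \frac{1}{7212}\right) = - \frac{5483}{601}$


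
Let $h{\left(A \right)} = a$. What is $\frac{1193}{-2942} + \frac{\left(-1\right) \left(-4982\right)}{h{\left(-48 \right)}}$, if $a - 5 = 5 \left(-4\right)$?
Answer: $- \frac{14674939}{44130} \approx -332.54$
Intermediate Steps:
$a = -15$ ($a = 5 + 5 \left(-4\right) = 5 - 20 = -15$)
$h{\left(A \right)} = -15$
$\frac{1193}{-2942} + \frac{\left(-1\right) \left(-4982\right)}{h{\left(-48 \right)}} = \frac{1193}{-2942} + \frac{\left(-1\right) \left(-4982\right)}{-15} = 1193 \left(- \frac{1}{2942}\right) + 4982 \left(- \frac{1}{15}\right) = - \frac{1193}{2942} - \frac{4982}{15} = - \frac{14674939}{44130}$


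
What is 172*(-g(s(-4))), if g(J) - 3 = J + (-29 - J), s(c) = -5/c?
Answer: 4472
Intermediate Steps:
g(J) = -26 (g(J) = 3 + (J + (-29 - J)) = 3 - 29 = -26)
172*(-g(s(-4))) = 172*(-1*(-26)) = 172*26 = 4472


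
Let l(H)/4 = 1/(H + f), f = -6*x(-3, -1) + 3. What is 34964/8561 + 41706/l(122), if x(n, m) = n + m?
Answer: 26599927345/17122 ≈ 1.5536e+6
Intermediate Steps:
x(n, m) = m + n
f = 27 (f = -6*(-1 - 3) + 3 = -6*(-4) + 3 = 24 + 3 = 27)
l(H) = 4/(27 + H) (l(H) = 4/(H + 27) = 4/(27 + H))
34964/8561 + 41706/l(122) = 34964/8561 + 41706/((4/(27 + 122))) = 34964*(1/8561) + 41706/((4/149)) = 34964/8561 + 41706/((4*(1/149))) = 34964/8561 + 41706/(4/149) = 34964/8561 + 41706*(149/4) = 34964/8561 + 3107097/2 = 26599927345/17122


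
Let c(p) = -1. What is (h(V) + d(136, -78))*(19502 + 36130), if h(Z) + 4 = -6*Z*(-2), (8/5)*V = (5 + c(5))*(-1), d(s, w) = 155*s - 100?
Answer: 1165267872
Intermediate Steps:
d(s, w) = -100 + 155*s
V = -5/2 (V = 5*((5 - 1)*(-1))/8 = 5*(4*(-1))/8 = (5/8)*(-4) = -5/2 ≈ -2.5000)
h(Z) = -4 + 12*Z (h(Z) = -4 - 6*Z*(-2) = -4 + 12*Z)
(h(V) + d(136, -78))*(19502 + 36130) = ((-4 + 12*(-5/2)) + (-100 + 155*136))*(19502 + 36130) = ((-4 - 30) + (-100 + 21080))*55632 = (-34 + 20980)*55632 = 20946*55632 = 1165267872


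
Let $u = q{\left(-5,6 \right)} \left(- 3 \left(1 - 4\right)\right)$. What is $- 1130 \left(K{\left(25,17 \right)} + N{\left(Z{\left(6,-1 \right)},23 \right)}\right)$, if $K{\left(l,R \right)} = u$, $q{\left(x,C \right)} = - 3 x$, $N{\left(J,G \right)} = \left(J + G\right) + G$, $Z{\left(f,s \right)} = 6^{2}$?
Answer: $-245210$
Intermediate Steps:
$Z{\left(f,s \right)} = 36$
$N{\left(J,G \right)} = J + 2 G$ ($N{\left(J,G \right)} = \left(G + J\right) + G = J + 2 G$)
$u = 135$ ($u = \left(-3\right) \left(-5\right) \left(- 3 \left(1 - 4\right)\right) = 15 \left(\left(-3\right) \left(-3\right)\right) = 15 \cdot 9 = 135$)
$K{\left(l,R \right)} = 135$
$- 1130 \left(K{\left(25,17 \right)} + N{\left(Z{\left(6,-1 \right)},23 \right)}\right) = - 1130 \left(135 + \left(36 + 2 \cdot 23\right)\right) = - 1130 \left(135 + \left(36 + 46\right)\right) = - 1130 \left(135 + 82\right) = \left(-1130\right) 217 = -245210$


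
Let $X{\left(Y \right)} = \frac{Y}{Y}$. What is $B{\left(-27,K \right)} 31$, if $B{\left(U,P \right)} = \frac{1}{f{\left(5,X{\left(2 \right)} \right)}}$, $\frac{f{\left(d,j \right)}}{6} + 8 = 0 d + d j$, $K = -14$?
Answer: $- \frac{31}{18} \approx -1.7222$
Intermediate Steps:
$X{\left(Y \right)} = 1$
$f{\left(d,j \right)} = -48 + 6 d j$ ($f{\left(d,j \right)} = -48 + 6 \left(0 d + d j\right) = -48 + 6 \left(0 + d j\right) = -48 + 6 d j$)
$B{\left(U,P \right)} = - \frac{1}{18}$ ($B{\left(U,P \right)} = \frac{1}{-48 + 6 \cdot 5 \cdot 1} = \frac{1}{-48 + 30} = \frac{1}{-18} = - \frac{1}{18}$)
$B{\left(-27,K \right)} 31 = \left(- \frac{1}{18}\right) 31 = - \frac{31}{18}$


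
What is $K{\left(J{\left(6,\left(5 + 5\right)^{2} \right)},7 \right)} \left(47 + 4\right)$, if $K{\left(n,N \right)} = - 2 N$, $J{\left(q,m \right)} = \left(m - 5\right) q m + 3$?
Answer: $-714$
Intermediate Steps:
$J{\left(q,m \right)} = 3 + m q \left(-5 + m\right)$ ($J{\left(q,m \right)} = \left(m - 5\right) q m + 3 = \left(-5 + m\right) q m + 3 = q \left(-5 + m\right) m + 3 = m q \left(-5 + m\right) + 3 = 3 + m q \left(-5 + m\right)$)
$K{\left(J{\left(6,\left(5 + 5\right)^{2} \right)},7 \right)} \left(47 + 4\right) = \left(-2\right) 7 \left(47 + 4\right) = \left(-14\right) 51 = -714$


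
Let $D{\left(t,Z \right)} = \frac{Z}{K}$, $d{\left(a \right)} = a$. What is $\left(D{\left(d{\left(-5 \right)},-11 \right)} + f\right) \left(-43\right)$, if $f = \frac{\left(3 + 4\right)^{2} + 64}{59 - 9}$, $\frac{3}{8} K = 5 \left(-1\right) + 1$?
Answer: $- \frac{113219}{800} \approx -141.52$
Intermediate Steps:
$K = - \frac{32}{3}$ ($K = \frac{8 \left(5 \left(-1\right) + 1\right)}{3} = \frac{8 \left(-5 + 1\right)}{3} = \frac{8}{3} \left(-4\right) = - \frac{32}{3} \approx -10.667$)
$f = \frac{113}{50}$ ($f = \frac{7^{2} + 64}{50} = \left(49 + 64\right) \frac{1}{50} = 113 \cdot \frac{1}{50} = \frac{113}{50} \approx 2.26$)
$D{\left(t,Z \right)} = - \frac{3 Z}{32}$ ($D{\left(t,Z \right)} = \frac{Z}{- \frac{32}{3}} = Z \left(- \frac{3}{32}\right) = - \frac{3 Z}{32}$)
$\left(D{\left(d{\left(-5 \right)},-11 \right)} + f\right) \left(-43\right) = \left(\left(- \frac{3}{32}\right) \left(-11\right) + \frac{113}{50}\right) \left(-43\right) = \left(\frac{33}{32} + \frac{113}{50}\right) \left(-43\right) = \frac{2633}{800} \left(-43\right) = - \frac{113219}{800}$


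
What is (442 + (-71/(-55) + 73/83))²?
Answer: 4111315859044/20839225 ≈ 1.9729e+5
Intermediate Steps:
(442 + (-71/(-55) + 73/83))² = (442 + (-71*(-1/55) + 73*(1/83)))² = (442 + (71/55 + 73/83))² = (442 + 9908/4565)² = (2027638/4565)² = 4111315859044/20839225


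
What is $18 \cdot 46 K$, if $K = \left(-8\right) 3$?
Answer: $-19872$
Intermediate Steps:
$K = -24$
$18 \cdot 46 K = 18 \cdot 46 \left(-24\right) = 828 \left(-24\right) = -19872$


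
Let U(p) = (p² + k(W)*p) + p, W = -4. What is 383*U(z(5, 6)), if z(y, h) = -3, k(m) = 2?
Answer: 0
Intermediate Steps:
U(p) = p² + 3*p (U(p) = (p² + 2*p) + p = p² + 3*p)
383*U(z(5, 6)) = 383*(-3*(3 - 3)) = 383*(-3*0) = 383*0 = 0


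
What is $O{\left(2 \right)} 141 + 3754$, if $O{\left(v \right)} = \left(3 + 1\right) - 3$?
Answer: $3895$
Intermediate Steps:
$O{\left(v \right)} = 1$ ($O{\left(v \right)} = 4 - 3 = 1$)
$O{\left(2 \right)} 141 + 3754 = 1 \cdot 141 + 3754 = 141 + 3754 = 3895$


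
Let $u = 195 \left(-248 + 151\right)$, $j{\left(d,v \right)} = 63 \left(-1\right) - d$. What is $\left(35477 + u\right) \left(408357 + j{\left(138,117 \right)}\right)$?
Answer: $6759879672$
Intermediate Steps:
$j{\left(d,v \right)} = -63 - d$
$u = -18915$ ($u = 195 \left(-97\right) = -18915$)
$\left(35477 + u\right) \left(408357 + j{\left(138,117 \right)}\right) = \left(35477 - 18915\right) \left(408357 - 201\right) = 16562 \left(408357 - 201\right) = 16562 \cdot 408156 = 6759879672$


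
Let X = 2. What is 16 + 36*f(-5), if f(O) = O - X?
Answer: -236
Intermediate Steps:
f(O) = -2 + O (f(O) = O - 1*2 = O - 2 = -2 + O)
16 + 36*f(-5) = 16 + 36*(-2 - 5) = 16 + 36*(-7) = 16 - 252 = -236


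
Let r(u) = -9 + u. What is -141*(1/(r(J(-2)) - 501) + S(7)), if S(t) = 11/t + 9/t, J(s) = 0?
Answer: -479071/1190 ≈ -402.58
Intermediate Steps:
S(t) = 20/t
-141*(1/(r(J(-2)) - 501) + S(7)) = -141*(1/((-9 + 0) - 501) + 20/7) = -141*(1/(-9 - 501) + 20*(⅐)) = -141*(1/(-510) + 20/7) = -141*(-1/510 + 20/7) = -141*10193/3570 = -479071/1190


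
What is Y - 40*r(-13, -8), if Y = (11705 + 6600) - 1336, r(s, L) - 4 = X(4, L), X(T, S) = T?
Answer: 16649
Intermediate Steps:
r(s, L) = 8 (r(s, L) = 4 + 4 = 8)
Y = 16969 (Y = 18305 - 1336 = 16969)
Y - 40*r(-13, -8) = 16969 - 40*8 = 16969 - 320 = 16649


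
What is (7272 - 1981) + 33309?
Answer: 38600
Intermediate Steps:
(7272 - 1981) + 33309 = 5291 + 33309 = 38600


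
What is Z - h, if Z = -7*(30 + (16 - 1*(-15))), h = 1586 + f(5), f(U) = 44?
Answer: -2057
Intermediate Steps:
h = 1630 (h = 1586 + 44 = 1630)
Z = -427 (Z = -7*(30 + (16 + 15)) = -7*(30 + 31) = -7*61 = -427)
Z - h = -427 - 1*1630 = -427 - 1630 = -2057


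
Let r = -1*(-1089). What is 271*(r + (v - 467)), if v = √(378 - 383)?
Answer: 168562 + 271*I*√5 ≈ 1.6856e+5 + 605.97*I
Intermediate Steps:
r = 1089
v = I*√5 (v = √(-5) = I*√5 ≈ 2.2361*I)
271*(r + (v - 467)) = 271*(1089 + (I*√5 - 467)) = 271*(1089 + (-467 + I*√5)) = 271*(622 + I*√5) = 168562 + 271*I*√5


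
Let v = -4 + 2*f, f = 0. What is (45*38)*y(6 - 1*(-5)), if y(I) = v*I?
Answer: -75240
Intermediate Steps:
v = -4 (v = -4 + 2*0 = -4 + 0 = -4)
y(I) = -4*I
(45*38)*y(6 - 1*(-5)) = (45*38)*(-4*(6 - 1*(-5))) = 1710*(-4*(6 + 5)) = 1710*(-4*11) = 1710*(-44) = -75240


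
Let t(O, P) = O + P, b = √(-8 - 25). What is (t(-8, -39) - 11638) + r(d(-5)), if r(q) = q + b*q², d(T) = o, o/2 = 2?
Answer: -11681 + 16*I*√33 ≈ -11681.0 + 91.913*I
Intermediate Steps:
b = I*√33 (b = √(-33) = I*√33 ≈ 5.7446*I)
o = 4 (o = 2*2 = 4)
d(T) = 4
r(q) = q + I*√33*q² (r(q) = q + (I*√33)*q² = q + I*√33*q²)
(t(-8, -39) - 11638) + r(d(-5)) = ((-8 - 39) - 11638) + 4*(1 + I*4*√33) = (-47 - 11638) + 4*(1 + 4*I*√33) = -11685 + (4 + 16*I*√33) = -11681 + 16*I*√33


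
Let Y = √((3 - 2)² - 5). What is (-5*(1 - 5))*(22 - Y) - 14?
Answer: 426 - 40*I ≈ 426.0 - 40.0*I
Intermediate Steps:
Y = 2*I (Y = √(1² - 5) = √(1 - 5) = √(-4) = 2*I ≈ 2.0*I)
(-5*(1 - 5))*(22 - Y) - 14 = (-5*(1 - 5))*(22 - 2*I) - 14 = (-5*(-4))*(22 - 2*I) - 14 = 20*(22 - 2*I) - 14 = (440 - 40*I) - 14 = 426 - 40*I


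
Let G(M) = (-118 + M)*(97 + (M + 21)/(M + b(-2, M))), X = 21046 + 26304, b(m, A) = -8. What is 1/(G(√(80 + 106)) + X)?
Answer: 723985/25758553737 - 487*√186/8586184579 ≈ 2.7333e-5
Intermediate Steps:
X = 47350
G(M) = (-118 + M)*(97 + (21 + M)/(-8 + M)) (G(M) = (-118 + M)*(97 + (M + 21)/(M - 8)) = (-118 + M)*(97 + (21 + M)/(-8 + M)))
1/(G(√(80 + 106)) + X) = 1/((89090 - 12319*√(80 + 106) + 98*(√(80 + 106))²)/(-8 + √(80 + 106)) + 47350) = 1/((89090 - 12319*√186 + 98*(√186)²)/(-8 + √186) + 47350) = 1/((89090 - 12319*√186 + 98*186)/(-8 + √186) + 47350) = 1/((89090 - 12319*√186 + 18228)/(-8 + √186) + 47350) = 1/((107318 - 12319*√186)/(-8 + √186) + 47350) = 1/(47350 + (107318 - 12319*√186)/(-8 + √186))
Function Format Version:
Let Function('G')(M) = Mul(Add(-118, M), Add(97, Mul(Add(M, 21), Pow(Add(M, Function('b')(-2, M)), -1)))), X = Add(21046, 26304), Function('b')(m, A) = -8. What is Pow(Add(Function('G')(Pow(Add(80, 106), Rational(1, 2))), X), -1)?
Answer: Add(Rational(723985, 25758553737), Mul(Rational(-487, 8586184579), Pow(186, Rational(1, 2)))) ≈ 2.7333e-5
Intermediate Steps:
X = 47350
Function('G')(M) = Mul(Add(-118, M), Add(97, Mul(Pow(Add(-8, M), -1), Add(21, M)))) (Function('G')(M) = Mul(Add(-118, M), Add(97, Mul(Add(M, 21), Pow(Add(M, -8), -1)))) = Mul(Add(-118, M), Add(97, Mul(Add(21, M), Pow(Add(-8, M), -1)))) = Mul(Add(-118, M), Add(97, Mul(Pow(Add(-8, M), -1), Add(21, M)))))
Pow(Add(Function('G')(Pow(Add(80, 106), Rational(1, 2))), X), -1) = Pow(Add(Mul(Pow(Add(-8, Pow(Add(80, 106), Rational(1, 2))), -1), Add(89090, Mul(-12319, Pow(Add(80, 106), Rational(1, 2))), Mul(98, Pow(Pow(Add(80, 106), Rational(1, 2)), 2)))), 47350), -1) = Pow(Add(Mul(Pow(Add(-8, Pow(186, Rational(1, 2))), -1), Add(89090, Mul(-12319, Pow(186, Rational(1, 2))), Mul(98, Pow(Pow(186, Rational(1, 2)), 2)))), 47350), -1) = Pow(Add(Mul(Pow(Add(-8, Pow(186, Rational(1, 2))), -1), Add(89090, Mul(-12319, Pow(186, Rational(1, 2))), Mul(98, 186))), 47350), -1) = Pow(Add(Mul(Pow(Add(-8, Pow(186, Rational(1, 2))), -1), Add(89090, Mul(-12319, Pow(186, Rational(1, 2))), 18228)), 47350), -1) = Pow(Add(Mul(Pow(Add(-8, Pow(186, Rational(1, 2))), -1), Add(107318, Mul(-12319, Pow(186, Rational(1, 2))))), 47350), -1) = Pow(Add(47350, Mul(Pow(Add(-8, Pow(186, Rational(1, 2))), -1), Add(107318, Mul(-12319, Pow(186, Rational(1, 2)))))), -1)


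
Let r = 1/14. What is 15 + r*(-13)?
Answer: 197/14 ≈ 14.071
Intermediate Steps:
r = 1/14 ≈ 0.071429
15 + r*(-13) = 15 + (1/14)*(-13) = 15 - 13/14 = 197/14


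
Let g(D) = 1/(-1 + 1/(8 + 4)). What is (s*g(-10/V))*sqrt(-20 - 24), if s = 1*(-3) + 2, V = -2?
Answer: 24*I*sqrt(11)/11 ≈ 7.2363*I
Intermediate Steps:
s = -1 (s = -3 + 2 = -1)
g(D) = -12/11 (g(D) = 1/(-1 + 1/12) = 1/(-11/12) = -12/11)
(s*g(-10/V))*sqrt(-20 - 24) = (-1*(-12/11))*sqrt(-20 - 24) = 12*sqrt(-44)/11 = 12*(2*I*sqrt(11))/11 = 24*I*sqrt(11)/11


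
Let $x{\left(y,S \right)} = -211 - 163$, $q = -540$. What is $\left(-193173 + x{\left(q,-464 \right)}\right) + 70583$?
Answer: $-122964$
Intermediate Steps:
$x{\left(y,S \right)} = -374$ ($x{\left(y,S \right)} = -211 - 163 = -374$)
$\left(-193173 + x{\left(q,-464 \right)}\right) + 70583 = \left(-193173 - 374\right) + 70583 = -193547 + 70583 = -122964$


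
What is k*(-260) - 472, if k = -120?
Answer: 30728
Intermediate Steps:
k*(-260) - 472 = -120*(-260) - 472 = 31200 - 472 = 30728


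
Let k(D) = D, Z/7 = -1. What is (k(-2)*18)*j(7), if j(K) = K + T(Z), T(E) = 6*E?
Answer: 1260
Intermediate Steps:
Z = -7 (Z = 7*(-1) = -7)
j(K) = -42 + K (j(K) = K + 6*(-7) = K - 42 = -42 + K)
(k(-2)*18)*j(7) = (-2*18)*(-42 + 7) = -36*(-35) = 1260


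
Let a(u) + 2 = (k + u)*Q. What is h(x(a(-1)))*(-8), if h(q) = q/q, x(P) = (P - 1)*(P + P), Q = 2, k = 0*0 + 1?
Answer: -8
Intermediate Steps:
k = 1 (k = 0 + 1 = 1)
a(u) = 2*u (a(u) = -2 + (1 + u)*2 = -2 + (2 + 2*u) = 2*u)
x(P) = 2*P*(-1 + P) (x(P) = (-1 + P)*(2*P) = 2*P*(-1 + P))
h(q) = 1
h(x(a(-1)))*(-8) = 1*(-8) = -8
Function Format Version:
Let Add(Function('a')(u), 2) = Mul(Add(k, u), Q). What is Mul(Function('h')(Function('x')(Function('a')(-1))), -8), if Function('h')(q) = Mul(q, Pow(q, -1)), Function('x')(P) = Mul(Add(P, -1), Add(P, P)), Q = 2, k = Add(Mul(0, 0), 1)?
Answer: -8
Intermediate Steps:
k = 1 (k = Add(0, 1) = 1)
Function('a')(u) = Mul(2, u) (Function('a')(u) = Add(-2, Mul(Add(1, u), 2)) = Add(-2, Add(2, Mul(2, u))) = Mul(2, u))
Function('x')(P) = Mul(2, P, Add(-1, P)) (Function('x')(P) = Mul(Add(-1, P), Mul(2, P)) = Mul(2, P, Add(-1, P)))
Function('h')(q) = 1
Mul(Function('h')(Function('x')(Function('a')(-1))), -8) = Mul(1, -8) = -8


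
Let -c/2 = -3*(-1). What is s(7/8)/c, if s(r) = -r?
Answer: 7/48 ≈ 0.14583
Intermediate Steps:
c = -6 (c = -(-6)*(-1) = -2*3 = -6)
s(7/8)/c = -7/8/(-6) = -7/8*(-1/6) = 7/48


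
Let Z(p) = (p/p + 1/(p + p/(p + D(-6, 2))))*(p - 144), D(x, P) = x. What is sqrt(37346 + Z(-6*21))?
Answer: 4*sqrt(1948663514)/917 ≈ 192.56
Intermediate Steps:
Z(p) = (1 + 1/(p + p/(-6 + p)))*(-144 + p) (Z(p) = (p/p + 1/(p + p/(p - 6)))*(p - 144) = (1 + 1/(p + p/(-6 + p)))*(-144 + p))
sqrt(37346 + Z(-6*21)) = sqrt(37346 + (864 + (-6*21)**3 - 148*(-6*21)**2 + 570*(-6*21))/(((-6*21))*(-5 - 6*21))) = sqrt(37346 + (864 + (-126)**3 - 148*(-126)**2 + 570*(-126))/((-126)*(-5 - 126))) = sqrt(37346 - 1/126*(864 - 2000376 - 148*15876 - 71820)/(-131)) = sqrt(37346 - 1/126*(-1/131)*(864 - 2000376 - 2349648 - 71820)) = sqrt(37346 - 1/126*(-1/131)*(-4420980)) = sqrt(37346 - 245610/917) = sqrt(34000672/917) = 4*sqrt(1948663514)/917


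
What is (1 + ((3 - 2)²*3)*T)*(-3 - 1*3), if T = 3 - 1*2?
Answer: -24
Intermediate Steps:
T = 1 (T = 3 - 2 = 1)
(1 + ((3 - 2)²*3)*T)*(-3 - 1*3) = (1 + ((3 - 2)²*3)*1)*(-3 - 1*3) = (1 + (1²*3)*1)*(-3 - 3) = (1 + (1*3)*1)*(-6) = (1 + 3*1)*(-6) = (1 + 3)*(-6) = 4*(-6) = -24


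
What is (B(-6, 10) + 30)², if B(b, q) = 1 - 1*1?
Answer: 900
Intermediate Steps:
B(b, q) = 0 (B(b, q) = 1 - 1 = 0)
(B(-6, 10) + 30)² = (0 + 30)² = 30² = 900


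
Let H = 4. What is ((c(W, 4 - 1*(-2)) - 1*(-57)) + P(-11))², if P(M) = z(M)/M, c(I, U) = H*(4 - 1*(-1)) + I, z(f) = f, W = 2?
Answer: 6400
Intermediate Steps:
c(I, U) = 20 + I (c(I, U) = 4*(4 - 1*(-1)) + I = 4*(4 + 1) + I = 4*5 + I = 20 + I)
P(M) = 1 (P(M) = M/M = 1)
((c(W, 4 - 1*(-2)) - 1*(-57)) + P(-11))² = (((20 + 2) - 1*(-57)) + 1)² = ((22 + 57) + 1)² = (79 + 1)² = 80² = 6400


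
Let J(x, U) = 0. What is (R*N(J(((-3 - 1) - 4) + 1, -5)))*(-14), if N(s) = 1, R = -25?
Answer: 350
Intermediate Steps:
(R*N(J(((-3 - 1) - 4) + 1, -5)))*(-14) = -25*1*(-14) = -25*(-14) = 350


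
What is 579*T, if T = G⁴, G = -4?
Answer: 148224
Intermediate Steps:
T = 256 (T = (-4)⁴ = 256)
579*T = 579*256 = 148224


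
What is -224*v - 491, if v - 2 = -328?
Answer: 72533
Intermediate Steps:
v = -326 (v = 2 - 328 = -326)
-224*v - 491 = -224*(-326) - 491 = 73024 - 491 = 72533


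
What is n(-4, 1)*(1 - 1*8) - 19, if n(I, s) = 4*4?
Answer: -131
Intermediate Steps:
n(I, s) = 16
n(-4, 1)*(1 - 1*8) - 19 = 16*(1 - 1*8) - 19 = 16*(1 - 8) - 19 = 16*(-7) - 19 = -112 - 19 = -131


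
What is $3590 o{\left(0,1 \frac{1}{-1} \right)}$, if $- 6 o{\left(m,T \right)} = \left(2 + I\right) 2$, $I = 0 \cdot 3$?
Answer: $- \frac{7180}{3} \approx -2393.3$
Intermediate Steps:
$I = 0$
$o{\left(m,T \right)} = - \frac{2}{3}$ ($o{\left(m,T \right)} = - \frac{\left(2 + 0\right) 2}{6} = - \frac{2 \cdot 2}{6} = \left(- \frac{1}{6}\right) 4 = - \frac{2}{3}$)
$3590 o{\left(0,1 \frac{1}{-1} \right)} = 3590 \left(- \frac{2}{3}\right) = - \frac{7180}{3}$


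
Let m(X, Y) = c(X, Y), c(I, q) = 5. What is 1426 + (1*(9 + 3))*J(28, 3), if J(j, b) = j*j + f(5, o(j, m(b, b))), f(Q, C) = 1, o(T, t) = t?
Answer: 10846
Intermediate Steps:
m(X, Y) = 5
J(j, b) = 1 + j**2 (J(j, b) = j*j + 1 = j**2 + 1 = 1 + j**2)
1426 + (1*(9 + 3))*J(28, 3) = 1426 + (1*(9 + 3))*(1 + 28**2) = 1426 + (1*12)*(1 + 784) = 1426 + 12*785 = 1426 + 9420 = 10846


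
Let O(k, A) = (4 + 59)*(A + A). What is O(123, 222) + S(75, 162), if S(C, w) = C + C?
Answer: 28122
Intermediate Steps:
S(C, w) = 2*C
O(k, A) = 126*A (O(k, A) = 63*(2*A) = 126*A)
O(123, 222) + S(75, 162) = 126*222 + 2*75 = 27972 + 150 = 28122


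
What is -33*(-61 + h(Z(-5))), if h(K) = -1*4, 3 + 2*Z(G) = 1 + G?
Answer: 2145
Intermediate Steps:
Z(G) = -1 + G/2 (Z(G) = -3/2 + (1 + G)/2 = -3/2 + (1/2 + G/2) = -1 + G/2)
h(K) = -4
-33*(-61 + h(Z(-5))) = -33*(-61 - 4) = -33*(-65) = 2145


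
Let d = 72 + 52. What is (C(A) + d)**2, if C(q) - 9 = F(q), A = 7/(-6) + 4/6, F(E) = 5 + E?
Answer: 75625/4 ≈ 18906.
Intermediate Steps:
d = 124
A = -1/2 (A = 7*(-1/6) + 4*(1/6) = -7/6 + 2/3 = -1/2 ≈ -0.50000)
C(q) = 14 + q (C(q) = 9 + (5 + q) = 14 + q)
(C(A) + d)**2 = ((14 - 1/2) + 124)**2 = (27/2 + 124)**2 = (275/2)**2 = 75625/4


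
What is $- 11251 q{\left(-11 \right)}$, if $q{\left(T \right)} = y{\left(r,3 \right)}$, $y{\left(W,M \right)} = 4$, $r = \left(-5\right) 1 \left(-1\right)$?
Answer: $-45004$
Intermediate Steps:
$r = 5$ ($r = \left(-5\right) \left(-1\right) = 5$)
$q{\left(T \right)} = 4$
$- 11251 q{\left(-11 \right)} = \left(-11251\right) 4 = -45004$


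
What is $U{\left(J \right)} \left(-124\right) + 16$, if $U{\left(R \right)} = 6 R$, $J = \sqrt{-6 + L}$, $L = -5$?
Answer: $16 - 744 i \sqrt{11} \approx 16.0 - 2467.6 i$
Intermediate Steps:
$J = i \sqrt{11}$ ($J = \sqrt{-6 - 5} = \sqrt{-11} = i \sqrt{11} \approx 3.3166 i$)
$U{\left(J \right)} \left(-124\right) + 16 = 6 i \sqrt{11} \left(-124\right) + 16 = - 744 i \sqrt{11} + 16 = 16 - 744 i \sqrt{11}$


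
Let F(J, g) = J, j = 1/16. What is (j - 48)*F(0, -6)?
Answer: 0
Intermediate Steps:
j = 1/16 ≈ 0.062500
(j - 48)*F(0, -6) = (1/16 - 48)*0 = -767/16*0 = 0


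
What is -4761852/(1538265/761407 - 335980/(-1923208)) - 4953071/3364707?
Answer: -5865520680433759613329841/2703728040156712965 ≈ -2.1694e+6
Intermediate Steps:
-4761852/(1538265/761407 - 335980/(-1923208)) - 4953071/3364707 = -4761852/(1538265*(1/761407) - 335980*(-1/1923208)) - 4953071*1/3364707 = -4761852/(1538265/761407 + 83995/480802) - 4953071/3364707 = -4761852/803555269495/366086008414 - 4953071/3364707 = -4761852*366086008414/803555269495 - 4953071/3364707 = -1743247391338222728/803555269495 - 4953071/3364707 = -5865520680433759613329841/2703728040156712965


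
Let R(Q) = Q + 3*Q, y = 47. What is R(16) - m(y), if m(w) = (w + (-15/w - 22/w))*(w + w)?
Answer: -4280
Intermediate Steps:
R(Q) = 4*Q
m(w) = 2*w*(w - 37/w) (m(w) = (w - 37/w)*(2*w) = 2*w*(w - 37/w))
R(16) - m(y) = 4*16 - (-74 + 2*47²) = 64 - (-74 + 2*2209) = 64 - (-74 + 4418) = 64 - 1*4344 = 64 - 4344 = -4280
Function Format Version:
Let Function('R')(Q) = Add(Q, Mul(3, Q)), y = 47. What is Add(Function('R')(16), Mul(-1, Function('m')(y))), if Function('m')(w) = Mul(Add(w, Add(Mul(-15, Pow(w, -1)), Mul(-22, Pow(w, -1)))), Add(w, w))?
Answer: -4280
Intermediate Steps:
Function('R')(Q) = Mul(4, Q)
Function('m')(w) = Mul(2, w, Add(w, Mul(-37, Pow(w, -1)))) (Function('m')(w) = Mul(Add(w, Mul(-37, Pow(w, -1))), Mul(2, w)) = Mul(2, w, Add(w, Mul(-37, Pow(w, -1)))))
Add(Function('R')(16), Mul(-1, Function('m')(y))) = Add(Mul(4, 16), Mul(-1, Add(-74, Mul(2, Pow(47, 2))))) = Add(64, Mul(-1, Add(-74, Mul(2, 2209)))) = Add(64, Mul(-1, Add(-74, 4418))) = Add(64, Mul(-1, 4344)) = Add(64, -4344) = -4280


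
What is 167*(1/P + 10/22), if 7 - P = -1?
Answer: 8517/88 ≈ 96.784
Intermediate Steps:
P = 8 (P = 7 - 1*(-1) = 7 + 1 = 8)
167*(1/P + 10/22) = 167*(1/8 + 10/22) = 167*(1*(⅛) + 10*(1/22)) = 167*(⅛ + 5/11) = 167*(51/88) = 8517/88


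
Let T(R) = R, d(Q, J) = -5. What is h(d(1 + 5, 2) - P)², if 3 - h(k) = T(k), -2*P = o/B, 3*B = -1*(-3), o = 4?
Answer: 36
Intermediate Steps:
B = 1 (B = (-1*(-3))/3 = (⅓)*3 = 1)
P = -2 (P = -2/1 = -2 ≈ -2.0000)
h(k) = 3 - k
h(d(1 + 5, 2) - P)² = (3 - (-5 - 1*(-2)))² = (3 - (-5 + 2))² = (3 - 1*(-3))² = (3 + 3)² = 6² = 36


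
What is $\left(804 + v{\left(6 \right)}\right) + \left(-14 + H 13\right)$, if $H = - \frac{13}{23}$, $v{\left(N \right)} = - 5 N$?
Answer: $\frac{17311}{23} \approx 752.65$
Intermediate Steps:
$H = - \frac{13}{23}$ ($H = \left(-13\right) \frac{1}{23} = - \frac{13}{23} \approx -0.56522$)
$\left(804 + v{\left(6 \right)}\right) + \left(-14 + H 13\right) = \left(804 - 30\right) - \frac{491}{23} = 774 - \frac{491}{23} = \frac{17311}{23}$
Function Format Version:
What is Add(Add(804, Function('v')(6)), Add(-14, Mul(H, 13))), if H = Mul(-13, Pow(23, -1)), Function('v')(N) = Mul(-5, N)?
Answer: Rational(17311, 23) ≈ 752.65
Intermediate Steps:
H = Rational(-13, 23) (H = Mul(-13, Rational(1, 23)) = Rational(-13, 23) ≈ -0.56522)
Add(Add(804, Function('v')(6)), Add(-14, Mul(H, 13))) = Add(Add(804, Mul(-5, 6)), Add(-14, Mul(Rational(-13, 23), 13))) = Add(Add(804, -30), Add(-14, Rational(-169, 23))) = Add(774, Rational(-491, 23)) = Rational(17311, 23)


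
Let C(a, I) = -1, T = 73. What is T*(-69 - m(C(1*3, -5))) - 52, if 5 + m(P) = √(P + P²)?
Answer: -4724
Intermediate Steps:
m(P) = -5 + √(P + P²)
T*(-69 - m(C(1*3, -5))) - 52 = 73*(-69 - (-5 + √(-(1 - 1)))) - 52 = 73*(-69 - (-5 + √(-1*0))) - 52 = 73*(-69 - (-5 + √0)) - 52 = 73*(-69 - (-5 + 0)) - 52 = 73*(-69 - 1*(-5)) - 52 = 73*(-69 + 5) - 52 = 73*(-64) - 52 = -4672 - 52 = -4724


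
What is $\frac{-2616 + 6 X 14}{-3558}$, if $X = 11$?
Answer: $\frac{282}{593} \approx 0.47555$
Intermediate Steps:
$\frac{-2616 + 6 X 14}{-3558} = \frac{-2616 + 6 \cdot 11 \cdot 14}{-3558} = \left(-2616 + 66 \cdot 14\right) \left(- \frac{1}{3558}\right) = \left(-2616 + 924\right) \left(- \frac{1}{3558}\right) = \left(-1692\right) \left(- \frac{1}{3558}\right) = \frac{282}{593}$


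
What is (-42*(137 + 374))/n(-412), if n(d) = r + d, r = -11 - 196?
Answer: 21462/619 ≈ 34.672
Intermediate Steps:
r = -207
n(d) = -207 + d
(-42*(137 + 374))/n(-412) = (-42*(137 + 374))/(-207 - 412) = -42*511/(-619) = -21462*(-1/619) = 21462/619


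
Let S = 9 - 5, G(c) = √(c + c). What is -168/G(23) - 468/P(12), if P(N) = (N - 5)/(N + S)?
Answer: -7488/7 - 84*√46/23 ≈ -1094.5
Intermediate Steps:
G(c) = √2*√c (G(c) = √(2*c) = √2*√c)
S = 4
P(N) = (-5 + N)/(4 + N) (P(N) = (N - 5)/(N + 4) = (-5 + N)/(4 + N))
-168/G(23) - 468/P(12) = -168*√46/46 - 468*(4 + 12)/(-5 + 12) = -168*√46/46 - 468/(7/16) = -84*√46/23 - 468/((1/16)*7) = -84*√46/23 - 468/7/16 = -84*√46/23 - 468*16/7 = -84*√46/23 - 7488/7 = -7488/7 - 84*√46/23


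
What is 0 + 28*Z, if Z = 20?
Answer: 560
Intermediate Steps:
0 + 28*Z = 0 + 28*20 = 0 + 560 = 560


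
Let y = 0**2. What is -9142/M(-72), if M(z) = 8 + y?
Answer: -4571/4 ≈ -1142.8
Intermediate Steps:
y = 0
M(z) = 8 (M(z) = 8 + 0 = 8)
-9142/M(-72) = -9142/8 = -9142*1/8 = -4571/4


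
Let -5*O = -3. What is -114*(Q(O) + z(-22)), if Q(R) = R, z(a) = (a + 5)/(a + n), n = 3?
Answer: -852/5 ≈ -170.40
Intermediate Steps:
O = 3/5 (O = -1/5*(-3) = 3/5 ≈ 0.60000)
z(a) = (5 + a)/(3 + a) (z(a) = (a + 5)/(a + 3) = (5 + a)/(3 + a))
-114*(Q(O) + z(-22)) = -114*(3/5 + (5 - 22)/(3 - 22)) = -114*(3/5 - 17/(-19)) = -114*(3/5 - 1/19*(-17)) = -114*(3/5 + 17/19) = -114*142/95 = -852/5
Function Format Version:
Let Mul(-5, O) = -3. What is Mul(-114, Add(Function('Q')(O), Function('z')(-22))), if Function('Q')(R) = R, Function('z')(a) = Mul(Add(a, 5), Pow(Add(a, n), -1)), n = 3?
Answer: Rational(-852, 5) ≈ -170.40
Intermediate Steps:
O = Rational(3, 5) (O = Mul(Rational(-1, 5), -3) = Rational(3, 5) ≈ 0.60000)
Function('z')(a) = Mul(Pow(Add(3, a), -1), Add(5, a)) (Function('z')(a) = Mul(Add(a, 5), Pow(Add(a, 3), -1)) = Mul(Add(5, a), Pow(Add(3, a), -1)) = Mul(Pow(Add(3, a), -1), Add(5, a)))
Mul(-114, Add(Function('Q')(O), Function('z')(-22))) = Mul(-114, Add(Rational(3, 5), Mul(Pow(Add(3, -22), -1), Add(5, -22)))) = Mul(-114, Add(Rational(3, 5), Mul(Pow(-19, -1), -17))) = Mul(-114, Add(Rational(3, 5), Mul(Rational(-1, 19), -17))) = Mul(-114, Add(Rational(3, 5), Rational(17, 19))) = Mul(-114, Rational(142, 95)) = Rational(-852, 5)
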